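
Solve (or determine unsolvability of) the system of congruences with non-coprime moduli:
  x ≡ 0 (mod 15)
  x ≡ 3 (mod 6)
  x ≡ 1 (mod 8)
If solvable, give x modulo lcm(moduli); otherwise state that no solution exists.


Moduli 15, 6, 8 are not pairwise coprime, so CRT works modulo lcm(m_i) when all pairwise compatibility conditions hold.
Pairwise compatibility: gcd(m_i, m_j) must divide a_i - a_j for every pair.
Merge one congruence at a time:
  Start: x ≡ 0 (mod 15).
  Combine with x ≡ 3 (mod 6): gcd(15, 6) = 3; 3 - 0 = 3, which IS divisible by 3, so compatible.
    Write x = 0 + 15·t and substitute into x ≡ 3 (mod 6): 15·t ≡ 3 − 0 = 3 (mod 6).
    Divide the congruence (and modulus) by g = 3: 5·t ≡ 1 (mod 2).
    Reduce coefficients mod 2: 1·t ≡ 1 (mod 2).
    So t ≡ 1 (mod 2).
    Then x = 0 + 15·1 = 15, valid modulo lcm(15, 6) = 30: x ≡ 15 (mod 30).
  Combine with x ≡ 1 (mod 8): gcd(30, 8) = 2; 1 - 15 = -14, which IS divisible by 2, so compatible.
    Write x = 15 + 30·t and substitute into x ≡ 1 (mod 8): 30·t ≡ 1 − 15 = -14 (mod 8).
    Divide the congruence (and modulus) by g = 2: 15·t ≡ -7 (mod 4).
    Reduce coefficients mod 4: 3·t ≡ 1 (mod 4).
    The inverse of 3 mod 4 is 3 (since 3·3 = 9 = 2·4 + 1), so t ≡ 3·1 = 3 ≡ 3 (mod 4).
    Then x = 15 + 30·3 = 105, valid modulo lcm(30, 8) = 120: x ≡ 105 (mod 120).
Verify: 105 mod 15 = 0, 105 mod 6 = 3, 105 mod 8 = 1.

x ≡ 105 (mod 120).


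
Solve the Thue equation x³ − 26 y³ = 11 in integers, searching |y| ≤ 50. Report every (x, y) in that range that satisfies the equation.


The equation is x³ - 26y³ = 11. For fixed y, x³ = 26·y³ + 11, so a solution requires the RHS to be a perfect cube.
Strategy: iterate y from -50 to 50, compute RHS = 26·y³ + 11, and check whether it is a (positive or negative) perfect cube.
Check small values of y:
  y = 0: RHS = 11 is not a perfect cube.
  y = 1: RHS = 37 is not a perfect cube.
  y = -1: RHS = -15 is not a perfect cube.
  y = 2: RHS = 219 is not a perfect cube.
  y = -2: RHS = -197 is not a perfect cube.
  y = 3: RHS = 713 is not a perfect cube.
  y = -3: RHS = -691 is not a perfect cube.
Continuing the search up to |y| = 50 finds no solutions either.
No (x, y) in the scanned range satisfies the equation.

No integer solutions with |y| ≤ 50.


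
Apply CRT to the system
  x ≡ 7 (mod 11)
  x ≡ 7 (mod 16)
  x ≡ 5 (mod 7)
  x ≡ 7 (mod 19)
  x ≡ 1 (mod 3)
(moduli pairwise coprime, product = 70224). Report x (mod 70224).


Product of moduli M = 11 · 16 · 7 · 19 · 3 = 70224.
Merge one congruence at a time:
  Start: x ≡ 7 (mod 11).
  Combine with x ≡ 7 (mod 16); new modulus lcm = 176.
    Write x = 7 + 11·t and substitute into x ≡ 7 (mod 16): 11·t ≡ 7 − 7 = 0 (mod 16).
    The inverse of 11 mod 16 is 3 (since 11·3 = 33 = 2·16 + 1), so t ≡ 3·0 = 0 ≡ 0 (mod 16).
    Then x = 7 + 11·0 = 7, valid modulo lcm(11, 16) = 176: x ≡ 7 (mod 176).
  Combine with x ≡ 5 (mod 7); new modulus lcm = 1232.
    Write x = 7 + 176·t and substitute into x ≡ 5 (mod 7): 176·t ≡ 5 − 7 = -2 (mod 7).
    Reduce coefficients mod 7: 1·t ≡ 5 (mod 7).
    So t ≡ 5 (mod 7).
    Then x = 7 + 176·5 = 887, valid modulo lcm(176, 7) = 1232: x ≡ 887 (mod 1232).
  Combine with x ≡ 7 (mod 19); new modulus lcm = 23408.
    Write x = 887 + 1232·t and substitute into x ≡ 7 (mod 19): 1232·t ≡ 7 − 887 = -880 (mod 19).
    Reduce coefficients mod 19: 16·t ≡ 13 (mod 19).
    The inverse of 16 mod 19 is 6 (since 16·6 = 96 = 5·19 + 1), so t ≡ 6·13 = 78 ≡ 2 (mod 19).
    Then x = 887 + 1232·2 = 3351, valid modulo lcm(1232, 19) = 23408: x ≡ 3351 (mod 23408).
  Combine with x ≡ 1 (mod 3); new modulus lcm = 70224.
    Write x = 3351 + 23408·t and substitute into x ≡ 1 (mod 3): 23408·t ≡ 1 − 3351 = -3350 (mod 3).
    Reduce coefficients mod 3: 2·t ≡ 1 (mod 3).
    The inverse of 2 mod 3 is 2 (since 2·2 = 4 = 1·3 + 1), so t ≡ 2·1 = 2 ≡ 2 (mod 3).
    Then x = 3351 + 23408·2 = 50167, valid modulo lcm(23408, 3) = 70224: x ≡ 50167 (mod 70224).
Verify against each original: 50167 mod 11 = 7, 50167 mod 16 = 7, 50167 mod 7 = 5, 50167 mod 19 = 7, 50167 mod 3 = 1.

x ≡ 50167 (mod 70224).


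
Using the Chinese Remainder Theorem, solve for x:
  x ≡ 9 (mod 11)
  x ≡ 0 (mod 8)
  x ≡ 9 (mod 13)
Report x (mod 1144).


Moduli 11, 8, 13 are pairwise coprime; by CRT there is a unique solution modulo M = 11 · 8 · 13 = 1144.
Solve pairwise, accumulating the modulus:
  Start with x ≡ 9 (mod 11).
  Combine with x ≡ 0 (mod 8): since gcd(11, 8) = 1, we get a unique residue mod 88.
    Write x = 9 + 11·t and substitute into x ≡ 0 (mod 8): 11·t ≡ 0 − 9 = -9 (mod 8).
    Reduce coefficients mod 8: 3·t ≡ 7 (mod 8).
    The inverse of 3 mod 8 is 3 (since 3·3 = 9 = 1·8 + 1), so t ≡ 3·7 = 21 ≡ 5 (mod 8).
    Then x = 9 + 11·5 = 64, valid modulo lcm(11, 8) = 88: x ≡ 64 (mod 88).
  Combine with x ≡ 9 (mod 13): since gcd(88, 13) = 1, we get a unique residue mod 1144.
    Write x = 64 + 88·t and substitute into x ≡ 9 (mod 13): 88·t ≡ 9 − 64 = -55 (mod 13).
    Reduce coefficients mod 13: 10·t ≡ 10 (mod 13).
    The inverse of 10 mod 13 is 4 (since 10·4 = 40 = 3·13 + 1), so t ≡ 4·10 = 40 ≡ 1 (mod 13).
    Then x = 64 + 88·1 = 152, valid modulo lcm(88, 13) = 1144: x ≡ 152 (mod 1144).
Verify: 152 mod 11 = 9 ✓, 152 mod 8 = 0 ✓, 152 mod 13 = 9 ✓.

x ≡ 152 (mod 1144).


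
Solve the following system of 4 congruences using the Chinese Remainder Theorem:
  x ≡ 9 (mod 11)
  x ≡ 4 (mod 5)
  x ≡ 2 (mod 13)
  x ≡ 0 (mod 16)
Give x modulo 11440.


Product of moduli M = 11 · 5 · 13 · 16 = 11440.
Merge one congruence at a time:
  Start: x ≡ 9 (mod 11).
  Combine with x ≡ 4 (mod 5); new modulus lcm = 55.
    Write x = 9 + 11·t and substitute into x ≡ 4 (mod 5): 11·t ≡ 4 − 9 = -5 (mod 5).
    Reduce coefficients mod 5: 1·t ≡ 0 (mod 5).
    So t ≡ 0 (mod 5).
    Then x = 9 + 11·0 = 9, valid modulo lcm(11, 5) = 55: x ≡ 9 (mod 55).
  Combine with x ≡ 2 (mod 13); new modulus lcm = 715.
    Write x = 9 + 55·t and substitute into x ≡ 2 (mod 13): 55·t ≡ 2 − 9 = -7 (mod 13).
    Reduce coefficients mod 13: 3·t ≡ 6 (mod 13).
    The inverse of 3 mod 13 is 9 (since 3·9 = 27 = 2·13 + 1), so t ≡ 9·6 = 54 ≡ 2 (mod 13).
    Then x = 9 + 55·2 = 119, valid modulo lcm(55, 13) = 715: x ≡ 119 (mod 715).
  Combine with x ≡ 0 (mod 16); new modulus lcm = 11440.
    Write x = 119 + 715·t and substitute into x ≡ 0 (mod 16): 715·t ≡ 0 − 119 = -119 (mod 16).
    Reduce coefficients mod 16: 11·t ≡ 9 (mod 16).
    The inverse of 11 mod 16 is 3 (since 11·3 = 33 = 2·16 + 1), so t ≡ 3·9 = 27 ≡ 11 (mod 16).
    Then x = 119 + 715·11 = 7984, valid modulo lcm(715, 16) = 11440: x ≡ 7984 (mod 11440).
Verify against each original: 7984 mod 11 = 9, 7984 mod 5 = 4, 7984 mod 13 = 2, 7984 mod 16 = 0.

x ≡ 7984 (mod 11440).


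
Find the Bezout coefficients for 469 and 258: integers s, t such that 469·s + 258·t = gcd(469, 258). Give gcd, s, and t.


Euclidean algorithm on (469, 258) — divide until remainder is 0:
  469 = 1 · 258 + 211
  258 = 1 · 211 + 47
  211 = 4 · 47 + 23
  47 = 2 · 23 + 1
  23 = 23 · 1 + 0
gcd(469, 258) = 1.
Track Bezout coefficients alongside the remainders: start with r₀ = 469 = a·1 + b·0 (s = 1, t = 0) and r₁ = 258 = a·0 + b·1 (s = 0, t = 1); each new remainder r_{k+1} = r_{k-1} − q_k·r_k inherits s_{k+1} = s_{k-1} − q_k·s_k, t_{k+1} = t_{k-1} − q_k·t_k, so r_k = a·s_k + b·t_k at every step:
  q = 1: r = 211, s = 1 − 1·0 = 1, t = 0 − 1·1 = -1  (check: 469·1 + 258·(-1) = 211)
  q = 1: r = 47, s = 0 − 1·1 = -1, t = 1 − 1·(-1) = 2  (check: 469·(-1) + 258·2 = 47)
  q = 4: r = 23, s = 1 − 4·(-1) = 5, t = -1 − 4·2 = -9  (check: 469·5 + 258·(-9) = 23)
  q = 2: r = 1, s = -1 − 2·5 = -11, t = 2 − 2·(-9) = 20  (check: 469·(-11) + 258·20 = 1)
The row with r = 1 (the gcd) gives the Bezout coefficients s = -11, t = 20.
Result: 469 · (-11) + 258 · (20) = 1.

gcd(469, 258) = 1; s = -11, t = 20 (check: 469·(-11) + 258·20 = 1).


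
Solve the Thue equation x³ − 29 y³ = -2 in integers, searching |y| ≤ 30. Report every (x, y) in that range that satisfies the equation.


The equation is x³ - 29y³ = -2. For fixed y, x³ = 29·y³ − 2, so a solution requires the RHS to be a perfect cube.
Strategy: iterate y from -30 to 30, compute RHS = 29·y³ − 2, and check whether it is a (positive or negative) perfect cube.
Check small values of y:
  y = 0: RHS = -2 is not a perfect cube.
  y = 1: RHS = 27 = (3)³ ⇒ x = 3 works.
  y = -1: RHS = -31 is not a perfect cube.
  y = 2: RHS = 230 is not a perfect cube.
  y = -2: RHS = -234 is not a perfect cube.
  y = 3: RHS = 781 is not a perfect cube.
  y = -3: RHS = -785 is not a perfect cube.
Continuing the search up to |y| = 30 finds no further solutions beyond those listed.
Collected solutions: (3, 1).

Solutions (with |y| ≤ 30): (3, 1).


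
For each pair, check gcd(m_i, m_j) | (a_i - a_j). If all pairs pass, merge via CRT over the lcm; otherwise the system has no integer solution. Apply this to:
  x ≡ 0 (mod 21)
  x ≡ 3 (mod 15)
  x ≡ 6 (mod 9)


Moduli 21, 15, 9 are not pairwise coprime, so CRT works modulo lcm(m_i) when all pairwise compatibility conditions hold.
Pairwise compatibility: gcd(m_i, m_j) must divide a_i - a_j for every pair.
Merge one congruence at a time:
  Start: x ≡ 0 (mod 21).
  Combine with x ≡ 3 (mod 15): gcd(21, 15) = 3; 3 - 0 = 3, which IS divisible by 3, so compatible.
    Write x = 0 + 21·t and substitute into x ≡ 3 (mod 15): 21·t ≡ 3 − 0 = 3 (mod 15).
    Divide the congruence (and modulus) by g = 3: 7·t ≡ 1 (mod 5).
    Reduce coefficients mod 5: 2·t ≡ 1 (mod 5).
    The inverse of 2 mod 5 is 3 (since 2·3 = 6 = 1·5 + 1), so t ≡ 3·1 = 3 ≡ 3 (mod 5).
    Then x = 0 + 21·3 = 63, valid modulo lcm(21, 15) = 105: x ≡ 63 (mod 105).
  Combine with x ≡ 6 (mod 9): gcd(105, 9) = 3; 6 - 63 = -57, which IS divisible by 3, so compatible.
    Write x = 63 + 105·t and substitute into x ≡ 6 (mod 9): 105·t ≡ 6 − 63 = -57 (mod 9).
    Divide the congruence (and modulus) by g = 3: 35·t ≡ -19 (mod 3).
    Reduce coefficients mod 3: 2·t ≡ 2 (mod 3).
    The inverse of 2 mod 3 is 2 (since 2·2 = 4 = 1·3 + 1), so t ≡ 2·2 = 4 ≡ 1 (mod 3).
    Then x = 63 + 105·1 = 168, valid modulo lcm(105, 9) = 315: x ≡ 168 (mod 315).
Verify: 168 mod 21 = 0, 168 mod 15 = 3, 168 mod 9 = 6.

x ≡ 168 (mod 315).


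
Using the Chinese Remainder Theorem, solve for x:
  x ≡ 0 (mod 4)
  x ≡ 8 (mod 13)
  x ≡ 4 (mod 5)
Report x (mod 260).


Moduli 4, 13, 5 are pairwise coprime; by CRT there is a unique solution modulo M = 4 · 13 · 5 = 260.
Solve pairwise, accumulating the modulus:
  Start with x ≡ 0 (mod 4).
  Combine with x ≡ 8 (mod 13): since gcd(4, 13) = 1, we get a unique residue mod 52.
    Write x = 0 + 4·t and substitute into x ≡ 8 (mod 13): 4·t ≡ 8 − 0 = 8 (mod 13).
    The inverse of 4 mod 13 is 10 (since 4·10 = 40 = 3·13 + 1), so t ≡ 10·8 = 80 ≡ 2 (mod 13).
    Then x = 0 + 4·2 = 8, valid modulo lcm(4, 13) = 52: x ≡ 8 (mod 52).
  Combine with x ≡ 4 (mod 5): since gcd(52, 5) = 1, we get a unique residue mod 260.
    Write x = 8 + 52·t and substitute into x ≡ 4 (mod 5): 52·t ≡ 4 − 8 = -4 (mod 5).
    Reduce coefficients mod 5: 2·t ≡ 1 (mod 5).
    The inverse of 2 mod 5 is 3 (since 2·3 = 6 = 1·5 + 1), so t ≡ 3·1 = 3 ≡ 3 (mod 5).
    Then x = 8 + 52·3 = 164, valid modulo lcm(52, 5) = 260: x ≡ 164 (mod 260).
Verify: 164 mod 4 = 0 ✓, 164 mod 13 = 8 ✓, 164 mod 5 = 4 ✓.

x ≡ 164 (mod 260).


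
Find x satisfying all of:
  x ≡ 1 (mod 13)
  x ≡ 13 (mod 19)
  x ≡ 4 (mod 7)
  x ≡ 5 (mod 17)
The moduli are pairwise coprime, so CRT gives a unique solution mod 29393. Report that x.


Product of moduli M = 13 · 19 · 7 · 17 = 29393.
Merge one congruence at a time:
  Start: x ≡ 1 (mod 13).
  Combine with x ≡ 13 (mod 19); new modulus lcm = 247.
    Write x = 1 + 13·t and substitute into x ≡ 13 (mod 19): 13·t ≡ 13 − 1 = 12 (mod 19).
    The inverse of 13 mod 19 is 3 (since 13·3 = 39 = 2·19 + 1), so t ≡ 3·12 = 36 ≡ 17 (mod 19).
    Then x = 1 + 13·17 = 222, valid modulo lcm(13, 19) = 247: x ≡ 222 (mod 247).
  Combine with x ≡ 4 (mod 7); new modulus lcm = 1729.
    Write x = 222 + 247·t and substitute into x ≡ 4 (mod 7): 247·t ≡ 4 − 222 = -218 (mod 7).
    Reduce coefficients mod 7: 2·t ≡ 6 (mod 7).
    The inverse of 2 mod 7 is 4 (since 2·4 = 8 = 1·7 + 1), so t ≡ 4·6 = 24 ≡ 3 (mod 7).
    Then x = 222 + 247·3 = 963, valid modulo lcm(247, 7) = 1729: x ≡ 963 (mod 1729).
  Combine with x ≡ 5 (mod 17); new modulus lcm = 29393.
    Write x = 963 + 1729·t and substitute into x ≡ 5 (mod 17): 1729·t ≡ 5 − 963 = -958 (mod 17).
    Reduce coefficients mod 17: 12·t ≡ 11 (mod 17).
    The inverse of 12 mod 17 is 10 (since 12·10 = 120 = 7·17 + 1), so t ≡ 10·11 = 110 ≡ 8 (mod 17).
    Then x = 963 + 1729·8 = 14795, valid modulo lcm(1729, 17) = 29393: x ≡ 14795 (mod 29393).
Verify against each original: 14795 mod 13 = 1, 14795 mod 19 = 13, 14795 mod 7 = 4, 14795 mod 17 = 5.

x ≡ 14795 (mod 29393).


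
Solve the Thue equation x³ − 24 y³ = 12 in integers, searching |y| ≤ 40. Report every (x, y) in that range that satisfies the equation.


The equation is x³ - 24y³ = 12. For fixed y, x³ = 24·y³ + 12, so a solution requires the RHS to be a perfect cube.
Strategy: iterate y from -40 to 40, compute RHS = 24·y³ + 12, and check whether it is a (positive or negative) perfect cube.
Check small values of y:
  y = 0: RHS = 12 is not a perfect cube.
  y = 1: RHS = 36 is not a perfect cube.
  y = -1: RHS = -12 is not a perfect cube.
  y = 2: RHS = 204 is not a perfect cube.
  y = -2: RHS = -180 is not a perfect cube.
  y = 3: RHS = 660 is not a perfect cube.
  y = -3: RHS = -636 is not a perfect cube.
Continuing the search up to |y| = 40 finds no solutions either.
No (x, y) in the scanned range satisfies the equation.

No integer solutions with |y| ≤ 40.


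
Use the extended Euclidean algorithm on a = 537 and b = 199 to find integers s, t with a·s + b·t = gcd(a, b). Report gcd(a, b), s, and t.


Euclidean algorithm on (537, 199) — divide until remainder is 0:
  537 = 2 · 199 + 139
  199 = 1 · 139 + 60
  139 = 2 · 60 + 19
  60 = 3 · 19 + 3
  19 = 6 · 3 + 1
  3 = 3 · 1 + 0
gcd(537, 199) = 1.
Track Bezout coefficients alongside the remainders: start with r₀ = 537 = a·1 + b·0 (s = 1, t = 0) and r₁ = 199 = a·0 + b·1 (s = 0, t = 1); each new remainder r_{k+1} = r_{k-1} − q_k·r_k inherits s_{k+1} = s_{k-1} − q_k·s_k, t_{k+1} = t_{k-1} − q_k·t_k, so r_k = a·s_k + b·t_k at every step:
  q = 2: r = 139, s = 1 − 2·0 = 1, t = 0 − 2·1 = -2  (check: 537·1 + 199·(-2) = 139)
  q = 1: r = 60, s = 0 − 1·1 = -1, t = 1 − 1·(-2) = 3  (check: 537·(-1) + 199·3 = 60)
  q = 2: r = 19, s = 1 − 2·(-1) = 3, t = -2 − 2·3 = -8  (check: 537·3 + 199·(-8) = 19)
  q = 3: r = 3, s = -1 − 3·3 = -10, t = 3 − 3·(-8) = 27  (check: 537·(-10) + 199·27 = 3)
  q = 6: r = 1, s = 3 − 6·(-10) = 63, t = -8 − 6·27 = -170  (check: 537·63 + 199·(-170) = 1)
The row with r = 1 (the gcd) gives the Bezout coefficients s = 63, t = -170.
Result: 537 · (63) + 199 · (-170) = 1.

gcd(537, 199) = 1; s = 63, t = -170 (check: 537·63 + 199·(-170) = 1).


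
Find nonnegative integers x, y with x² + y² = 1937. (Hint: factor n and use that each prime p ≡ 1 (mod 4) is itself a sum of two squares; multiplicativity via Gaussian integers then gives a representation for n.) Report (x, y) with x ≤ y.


Step 1: Factor n = 1937 = 13 · 149.
Step 2: Check the mod-4 condition on each prime factor: 13 ≡ 1 (mod 4), exponent 1; 149 ≡ 1 (mod 4), exponent 1.
All primes ≡ 3 (mod 4) appear to even exponent (or don't appear), so by the two-squares theorem n IS expressible as a sum of two squares.
Step 3: Build a representation. Here n = 13 · 149 is a product of primes ≡ 1 (mod 4). Each prime p ≡ 1 (mod 4) is itself a sum of two squares; find a² by testing p − a² for a perfect square:
  13: 13 − 1² = 12, 13 − 2² = 9 = 3² ⇒ 13 = 2² + 3².
  149: 149 − 1² = 148, 149 − 2² = 145, 149 − 3² = 140, 149 − 4² = 133, 149 − 5² = 124, 149 − 6² = 113, 149 − 7² = 100 = 10² ⇒ 149 = 7² + 10².
  Combine using the Brahmagupta–Fibonacci identity (a² + b²)(c² + d²) = (ac − bd)² + (ad + bc)² = (ac + bd)² + (ad − bc)²:
  13 · 149 = 1937: from (2² + 3²)(7² + 10²), take (2·7 − 3·10, 2·10 + 3·7) = (14 − 30, 20 + 21) = (-16, 41); dropping signs (only squares matter) gives (16, 41); check 16² + 41² = 256 + 1681 = 1937 ✓.
Step 4: Order so x ≤ y and verify: 16² + 41² = 256 + 1681 = 1937 = n. ✓

n = 1937 = 16² + 41² (one valid representation with x ≤ y).


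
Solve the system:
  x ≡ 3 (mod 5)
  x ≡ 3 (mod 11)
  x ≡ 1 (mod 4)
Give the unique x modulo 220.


Moduli 5, 11, 4 are pairwise coprime; by CRT there is a unique solution modulo M = 5 · 11 · 4 = 220.
Solve pairwise, accumulating the modulus:
  Start with x ≡ 3 (mod 5).
  Combine with x ≡ 3 (mod 11): since gcd(5, 11) = 1, we get a unique residue mod 55.
    Write x = 3 + 5·t and substitute into x ≡ 3 (mod 11): 5·t ≡ 3 − 3 = 0 (mod 11).
    The inverse of 5 mod 11 is 9 (since 5·9 = 45 = 4·11 + 1), so t ≡ 9·0 = 0 ≡ 0 (mod 11).
    Then x = 3 + 5·0 = 3, valid modulo lcm(5, 11) = 55: x ≡ 3 (mod 55).
  Combine with x ≡ 1 (mod 4): since gcd(55, 4) = 1, we get a unique residue mod 220.
    Write x = 3 + 55·t and substitute into x ≡ 1 (mod 4): 55·t ≡ 1 − 3 = -2 (mod 4).
    Reduce coefficients mod 4: 3·t ≡ 2 (mod 4).
    The inverse of 3 mod 4 is 3 (since 3·3 = 9 = 2·4 + 1), so t ≡ 3·2 = 6 ≡ 2 (mod 4).
    Then x = 3 + 55·2 = 113, valid modulo lcm(55, 4) = 220: x ≡ 113 (mod 220).
Verify: 113 mod 5 = 3 ✓, 113 mod 11 = 3 ✓, 113 mod 4 = 1 ✓.

x ≡ 113 (mod 220).


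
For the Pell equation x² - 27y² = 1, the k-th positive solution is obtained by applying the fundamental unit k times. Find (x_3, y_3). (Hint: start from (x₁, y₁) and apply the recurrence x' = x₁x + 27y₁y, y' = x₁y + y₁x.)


Step 1: Find the fundamental solution (x₁, y₁) of x² - 27y² = 1.
  Expand √27 as a continued fraction. a₀ = ⌊√27⌋ = 5; iterate m_{k+1} = d_k·a_k − m_k, d_{k+1} = (27 − m_{k+1}²)/d_k, a_{k+1} = ⌊(a₀ + m_{k+1})/d_{k+1}⌋ (starting m₀ = 0, d₀ = 1), with convergents p_k = a_k·p_{k-1} + p_{k-2}, q_k = a_k·q_{k-1} + q_{k-2} (p₋₁ = 1, q₋₁ = 0):
  k = 0: a₀ = 5; p₀/q₀ = 5/1; p₀² − 27·q₀² = 25 − 27 = -2.
  k = 1: m = 5, d = 2, a = ⌊(5 + 5)/2⌋ = 5; p/q = (5·5 + 1)/(5·1 + 0) = 26/5; p² − 27·q² = 676 − 675 = 1.
  The first convergent with p² − 27·q² = 1 gives the fundamental solution (x₁, y₁) = (26, 5).
Step 2: Apply the recurrence (x_{n+1}, y_{n+1}) = (x₁x_n + 27y₁y_n, x₁y_n + y₁x_n) repeatedly.
  From (x_1, y_1) = (26, 5): x_2 = 26·26 + 27·5·5 = 1351; y_2 = 26·5 + 5·26 = 260.
  From (x_2, y_2) = (1351, 260): x_3 = 26·1351 + 27·5·260 = 70226; y_3 = 26·260 + 5·1351 = 13515.
Step 3: Verify x_3² - 27·y_3² = 4931691076 - 4931691075 = 1 (should be 1). ✓

(x_1, y_1) = (26, 5); (x_3, y_3) = (70226, 13515).


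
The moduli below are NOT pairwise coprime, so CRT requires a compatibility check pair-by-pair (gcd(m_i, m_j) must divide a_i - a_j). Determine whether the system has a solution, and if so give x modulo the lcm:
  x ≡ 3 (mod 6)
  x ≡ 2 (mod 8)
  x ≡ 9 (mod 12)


Moduli 6, 8, 12 are not pairwise coprime, so CRT works modulo lcm(m_i) when all pairwise compatibility conditions hold.
Pairwise compatibility: gcd(m_i, m_j) must divide a_i - a_j for every pair.
Merge one congruence at a time:
  Start: x ≡ 3 (mod 6).
  Combine with x ≡ 2 (mod 8): gcd(6, 8) = 2, and 2 - 3 = -1 is NOT divisible by 2.
    ⇒ system is inconsistent (no integer solution).

No solution (the system is inconsistent).


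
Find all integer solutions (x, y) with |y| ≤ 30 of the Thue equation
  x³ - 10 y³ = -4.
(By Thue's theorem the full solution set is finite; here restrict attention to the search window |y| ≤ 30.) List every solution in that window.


The equation is x³ - 10y³ = -4. For fixed y, x³ = 10·y³ − 4, so a solution requires the RHS to be a perfect cube.
Strategy: iterate y from -30 to 30, compute RHS = 10·y³ − 4, and check whether it is a (positive or negative) perfect cube.
Check small values of y:
  y = 0: RHS = -4 is not a perfect cube.
  y = 1: RHS = 6 is not a perfect cube.
  y = -1: RHS = -14 is not a perfect cube.
  y = 2: RHS = 76 is not a perfect cube.
  y = -2: RHS = -84 is not a perfect cube.
  y = 3: RHS = 266 is not a perfect cube.
  y = -3: RHS = -274 is not a perfect cube.
Continuing the search up to |y| = 30 finds no solutions either.
No (x, y) in the scanned range satisfies the equation.

No integer solutions with |y| ≤ 30.


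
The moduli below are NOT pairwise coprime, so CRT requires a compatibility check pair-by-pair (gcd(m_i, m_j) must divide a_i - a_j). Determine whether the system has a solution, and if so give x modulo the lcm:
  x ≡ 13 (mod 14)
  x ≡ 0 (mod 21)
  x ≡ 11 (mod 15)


Moduli 14, 21, 15 are not pairwise coprime, so CRT works modulo lcm(m_i) when all pairwise compatibility conditions hold.
Pairwise compatibility: gcd(m_i, m_j) must divide a_i - a_j for every pair.
Merge one congruence at a time:
  Start: x ≡ 13 (mod 14).
  Combine with x ≡ 0 (mod 21): gcd(14, 21) = 7, and 0 - 13 = -13 is NOT divisible by 7.
    ⇒ system is inconsistent (no integer solution).

No solution (the system is inconsistent).


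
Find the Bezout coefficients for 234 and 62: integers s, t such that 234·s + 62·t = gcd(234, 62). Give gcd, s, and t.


Euclidean algorithm on (234, 62) — divide until remainder is 0:
  234 = 3 · 62 + 48
  62 = 1 · 48 + 14
  48 = 3 · 14 + 6
  14 = 2 · 6 + 2
  6 = 3 · 2 + 0
gcd(234, 62) = 2.
Track Bezout coefficients alongside the remainders: start with r₀ = 234 = a·1 + b·0 (s = 1, t = 0) and r₁ = 62 = a·0 + b·1 (s = 0, t = 1); each new remainder r_{k+1} = r_{k-1} − q_k·r_k inherits s_{k+1} = s_{k-1} − q_k·s_k, t_{k+1} = t_{k-1} − q_k·t_k, so r_k = a·s_k + b·t_k at every step:
  q = 3: r = 48, s = 1 − 3·0 = 1, t = 0 − 3·1 = -3  (check: 234·1 + 62·(-3) = 48)
  q = 1: r = 14, s = 0 − 1·1 = -1, t = 1 − 1·(-3) = 4  (check: 234·(-1) + 62·4 = 14)
  q = 3: r = 6, s = 1 − 3·(-1) = 4, t = -3 − 3·4 = -15  (check: 234·4 + 62·(-15) = 6)
  q = 2: r = 2, s = -1 − 2·4 = -9, t = 4 − 2·(-15) = 34  (check: 234·(-9) + 62·34 = 2)
The row with r = 2 (the gcd) gives the Bezout coefficients s = -9, t = 34.
Result: 234 · (-9) + 62 · (34) = 2.

gcd(234, 62) = 2; s = -9, t = 34 (check: 234·(-9) + 62·34 = 2).


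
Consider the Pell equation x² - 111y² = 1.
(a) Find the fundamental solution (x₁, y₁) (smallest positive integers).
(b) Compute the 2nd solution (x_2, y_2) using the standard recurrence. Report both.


Step 1: Find the fundamental solution (x₁, y₁) of x² - 111y² = 1.
  Expand √111 as a continued fraction. a₀ = ⌊√111⌋ = 10; iterate m_{k+1} = d_k·a_k − m_k, d_{k+1} = (111 − m_{k+1}²)/d_k, a_{k+1} = ⌊(a₀ + m_{k+1})/d_{k+1}⌋ (starting m₀ = 0, d₀ = 1), with convergents p_k = a_k·p_{k-1} + p_{k-2}, q_k = a_k·q_{k-1} + q_{k-2} (p₋₁ = 1, q₋₁ = 0):
  k = 0: a₀ = 10; p₀/q₀ = 10/1; p₀² − 111·q₀² = 100 − 111 = -11.
  k = 1: m = 10, d = 11, a = ⌊(10 + 10)/11⌋ = 1; p/q = (1·10 + 1)/(1·1 + 0) = 11/1; p² − 111·q² = 121 − 111 = 10.
  k = 2: m = 1, d = 10, a = ⌊(10 + 1)/10⌋ = 1; p/q = (1·11 + 10)/(1·1 + 1) = 21/2; p² − 111·q² = 441 − 444 = -3.
  k = 3: m = 9, d = 3, a = ⌊(10 + 9)/3⌋ = 6; p/q = (6·21 + 11)/(6·2 + 1) = 137/13; p² − 111·q² = 18769 − 18759 = 10.
  k = 4: m = 9, d = 10, a = ⌊(10 + 9)/10⌋ = 1; p/q = (1·137 + 21)/(1·13 + 2) = 158/15; p² − 111·q² = 24964 − 24975 = -11.
  k = 5: m = 1, d = 11, a = ⌊(10 + 1)/11⌋ = 1; p/q = (1·158 + 137)/(1·15 + 13) = 295/28; p² − 111·q² = 87025 − 87024 = 1.
  The first convergent with p² − 111·q² = 1 gives the fundamental solution (x₁, y₁) = (295, 28).
Step 2: Apply the recurrence (x_{n+1}, y_{n+1}) = (x₁x_n + 111y₁y_n, x₁y_n + y₁x_n) repeatedly.
  From (x_1, y_1) = (295, 28): x_2 = 295·295 + 111·28·28 = 174049; y_2 = 295·28 + 28·295 = 16520.
Step 3: Verify x_2² - 111·y_2² = 30293054401 - 30293054400 = 1 (should be 1). ✓

(x_1, y_1) = (295, 28); (x_2, y_2) = (174049, 16520).


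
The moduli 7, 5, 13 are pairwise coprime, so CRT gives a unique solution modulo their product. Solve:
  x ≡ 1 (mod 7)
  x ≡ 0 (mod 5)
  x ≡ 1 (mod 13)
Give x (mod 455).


Moduli 7, 5, 13 are pairwise coprime; by CRT there is a unique solution modulo M = 7 · 5 · 13 = 455.
Solve pairwise, accumulating the modulus:
  Start with x ≡ 1 (mod 7).
  Combine with x ≡ 0 (mod 5): since gcd(7, 5) = 1, we get a unique residue mod 35.
    Write x = 1 + 7·t and substitute into x ≡ 0 (mod 5): 7·t ≡ 0 − 1 = -1 (mod 5).
    Reduce coefficients mod 5: 2·t ≡ 4 (mod 5).
    The inverse of 2 mod 5 is 3 (since 2·3 = 6 = 1·5 + 1), so t ≡ 3·4 = 12 ≡ 2 (mod 5).
    Then x = 1 + 7·2 = 15, valid modulo lcm(7, 5) = 35: x ≡ 15 (mod 35).
  Combine with x ≡ 1 (mod 13): since gcd(35, 13) = 1, we get a unique residue mod 455.
    Write x = 15 + 35·t and substitute into x ≡ 1 (mod 13): 35·t ≡ 1 − 15 = -14 (mod 13).
    Reduce coefficients mod 13: 9·t ≡ 12 (mod 13).
    The inverse of 9 mod 13 is 3 (since 9·3 = 27 = 2·13 + 1), so t ≡ 3·12 = 36 ≡ 10 (mod 13).
    Then x = 15 + 35·10 = 365, valid modulo lcm(35, 13) = 455: x ≡ 365 (mod 455).
Verify: 365 mod 7 = 1 ✓, 365 mod 5 = 0 ✓, 365 mod 13 = 1 ✓.

x ≡ 365 (mod 455).


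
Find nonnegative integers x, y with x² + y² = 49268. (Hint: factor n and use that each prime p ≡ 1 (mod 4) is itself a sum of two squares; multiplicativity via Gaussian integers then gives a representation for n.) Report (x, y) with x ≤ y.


Step 1: Factor n = 49268 = 2^2 · 109 · 113.
Step 2: Check the mod-4 condition on each prime factor: 2 = 2 (special); 109 ≡ 1 (mod 4), exponent 1; 113 ≡ 1 (mod 4), exponent 1.
All primes ≡ 3 (mod 4) appear to even exponent (or don't appear), so by the two-squares theorem n IS expressible as a sum of two squares.
Step 3: Build a representation. Group n = k² · m with k = 2 and m = 109 · 113 = 12317 (a product of primes ≡ 1 (mod 4)); a representation of m scales to one of n via (k·x)² + (k·y)² = k²(x² + y²). Each prime p ≡ 1 (mod 4) is itself a sum of two squares; find a² by testing p − a² for a perfect square:
  109: 109 − 1² = 108, 109 − 2² = 105, 109 − 3² = 100 = 10² ⇒ 109 = 3² + 10².
  113: 113 − 1² = 112, 113 − 2² = 109, 113 − 3² = 104, 113 − 4² = 97, 113 − 5² = 88, 113 − 6² = 77, 113 − 7² = 64 = 8² ⇒ 113 = 7² + 8².
  Combine using the Brahmagupta–Fibonacci identity (a² + b²)(c² + d²) = (ac − bd)² + (ad + bc)² = (ac + bd)² + (ad − bc)²:
  109 · 113 = 12317: from (3² + 10²)(7² + 8²), take (3·7 − 10·8, 3·8 + 10·7) = (21 − 80, 24 + 70) = (-59, 94); dropping signs (only squares matter) gives (59, 94); check 59² + 94² = 3481 + 8836 = 12317 ✓.
  Scale by k = 2: (2·59, 2·94) = (118, 188).
Step 4: Order so x ≤ y and verify: 118² + 188² = 13924 + 35344 = 49268 = n. ✓

n = 49268 = 118² + 188² (one valid representation with x ≤ y).


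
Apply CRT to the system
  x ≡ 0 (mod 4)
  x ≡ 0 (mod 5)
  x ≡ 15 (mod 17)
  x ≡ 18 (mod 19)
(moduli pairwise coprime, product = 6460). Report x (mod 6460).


Product of moduli M = 4 · 5 · 17 · 19 = 6460.
Merge one congruence at a time:
  Start: x ≡ 0 (mod 4).
  Combine with x ≡ 0 (mod 5); new modulus lcm = 20.
    Write x = 0 + 4·t and substitute into x ≡ 0 (mod 5): 4·t ≡ 0 − 0 = 0 (mod 5).
    The inverse of 4 mod 5 is 4 (since 4·4 = 16 = 3·5 + 1), so t ≡ 4·0 = 0 ≡ 0 (mod 5).
    Then x = 0 + 4·0 = 0, valid modulo lcm(4, 5) = 20: x ≡ 0 (mod 20).
  Combine with x ≡ 15 (mod 17); new modulus lcm = 340.
    Write x = 0 + 20·t and substitute into x ≡ 15 (mod 17): 20·t ≡ 15 − 0 = 15 (mod 17).
    Reduce coefficients mod 17: 3·t ≡ 15 (mod 17).
    The inverse of 3 mod 17 is 6 (since 3·6 = 18 = 1·17 + 1), so t ≡ 6·15 = 90 ≡ 5 (mod 17).
    Then x = 0 + 20·5 = 100, valid modulo lcm(20, 17) = 340: x ≡ 100 (mod 340).
  Combine with x ≡ 18 (mod 19); new modulus lcm = 6460.
    Write x = 100 + 340·t and substitute into x ≡ 18 (mod 19): 340·t ≡ 18 − 100 = -82 (mod 19).
    Reduce coefficients mod 19: 17·t ≡ 13 (mod 19).
    The inverse of 17 mod 19 is 9 (since 17·9 = 153 = 8·19 + 1), so t ≡ 9·13 = 117 ≡ 3 (mod 19).
    Then x = 100 + 340·3 = 1120, valid modulo lcm(340, 19) = 6460: x ≡ 1120 (mod 6460).
Verify against each original: 1120 mod 4 = 0, 1120 mod 5 = 0, 1120 mod 17 = 15, 1120 mod 19 = 18.

x ≡ 1120 (mod 6460).


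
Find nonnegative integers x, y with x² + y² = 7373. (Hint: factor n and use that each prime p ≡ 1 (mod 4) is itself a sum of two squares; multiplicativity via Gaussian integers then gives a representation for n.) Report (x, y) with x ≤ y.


Step 1: Factor n = 7373 = 73 · 101.
Step 2: Check the mod-4 condition on each prime factor: 73 ≡ 1 (mod 4), exponent 1; 101 ≡ 1 (mod 4), exponent 1.
All primes ≡ 3 (mod 4) appear to even exponent (or don't appear), so by the two-squares theorem n IS expressible as a sum of two squares.
Step 3: Build a representation. Here n = 73 · 101 is a product of primes ≡ 1 (mod 4). Each prime p ≡ 1 (mod 4) is itself a sum of two squares; find a² by testing p − a² for a perfect square:
  73: 73 − 1² = 72, 73 − 2² = 69, 73 − 3² = 64 = 8² ⇒ 73 = 3² + 8².
  101: 101 − 1² = 100 = 10² ⇒ 101 = 1² + 10².
  Combine using the Brahmagupta–Fibonacci identity (a² + b²)(c² + d²) = (ac − bd)² + (ad + bc)² = (ac + bd)² + (ad − bc)²:
  73 · 101 = 7373: from (3² + 8²)(1² + 10²), take (3·1 − 8·10, 3·10 + 8·1) = (3 − 80, 30 + 8) = (-77, 38); dropping signs (only squares matter) gives (77, 38); check 77² + 38² = 5929 + 1444 = 7373 ✓.
Step 4: Order so x ≤ y and verify: 38² + 77² = 1444 + 5929 = 7373 = n. ✓

n = 7373 = 38² + 77² (one valid representation with x ≤ y).


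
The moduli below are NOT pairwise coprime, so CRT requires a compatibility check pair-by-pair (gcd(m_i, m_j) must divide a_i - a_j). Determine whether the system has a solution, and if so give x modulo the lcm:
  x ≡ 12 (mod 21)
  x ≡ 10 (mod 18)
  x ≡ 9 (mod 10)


Moduli 21, 18, 10 are not pairwise coprime, so CRT works modulo lcm(m_i) when all pairwise compatibility conditions hold.
Pairwise compatibility: gcd(m_i, m_j) must divide a_i - a_j for every pair.
Merge one congruence at a time:
  Start: x ≡ 12 (mod 21).
  Combine with x ≡ 10 (mod 18): gcd(21, 18) = 3, and 10 - 12 = -2 is NOT divisible by 3.
    ⇒ system is inconsistent (no integer solution).

No solution (the system is inconsistent).


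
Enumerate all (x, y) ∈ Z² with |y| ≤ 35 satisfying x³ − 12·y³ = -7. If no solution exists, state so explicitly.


The equation is x³ - 12y³ = -7. For fixed y, x³ = 12·y³ − 7, so a solution requires the RHS to be a perfect cube.
Strategy: iterate y from -35 to 35, compute RHS = 12·y³ − 7, and check whether it is a (positive or negative) perfect cube.
Check small values of y:
  y = 0: RHS = -7 is not a perfect cube.
  y = 1: RHS = 5 is not a perfect cube.
  y = -1: RHS = -19 is not a perfect cube.
  y = 2: RHS = 89 is not a perfect cube.
  y = -2: RHS = -103 is not a perfect cube.
  y = 3: RHS = 317 is not a perfect cube.
  y = -3: RHS = -331 is not a perfect cube.
Continuing the search up to |y| = 35 finds no solutions either.
No (x, y) in the scanned range satisfies the equation.

No integer solutions with |y| ≤ 35.


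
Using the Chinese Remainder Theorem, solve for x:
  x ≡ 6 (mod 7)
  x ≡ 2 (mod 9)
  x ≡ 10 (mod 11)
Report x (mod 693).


Moduli 7, 9, 11 are pairwise coprime; by CRT there is a unique solution modulo M = 7 · 9 · 11 = 693.
Solve pairwise, accumulating the modulus:
  Start with x ≡ 6 (mod 7).
  Combine with x ≡ 2 (mod 9): since gcd(7, 9) = 1, we get a unique residue mod 63.
    Write x = 6 + 7·t and substitute into x ≡ 2 (mod 9): 7·t ≡ 2 − 6 = -4 (mod 9).
    Reduce coefficients mod 9: 7·t ≡ 5 (mod 9).
    The inverse of 7 mod 9 is 4 (since 7·4 = 28 = 3·9 + 1), so t ≡ 4·5 = 20 ≡ 2 (mod 9).
    Then x = 6 + 7·2 = 20, valid modulo lcm(7, 9) = 63: x ≡ 20 (mod 63).
  Combine with x ≡ 10 (mod 11): since gcd(63, 11) = 1, we get a unique residue mod 693.
    Write x = 20 + 63·t and substitute into x ≡ 10 (mod 11): 63·t ≡ 10 − 20 = -10 (mod 11).
    Reduce coefficients mod 11: 8·t ≡ 1 (mod 11).
    The inverse of 8 mod 11 is 7 (since 8·7 = 56 = 5·11 + 1), so t ≡ 7·1 = 7 ≡ 7 (mod 11).
    Then x = 20 + 63·7 = 461, valid modulo lcm(63, 11) = 693: x ≡ 461 (mod 693).
Verify: 461 mod 7 = 6 ✓, 461 mod 9 = 2 ✓, 461 mod 11 = 10 ✓.

x ≡ 461 (mod 693).


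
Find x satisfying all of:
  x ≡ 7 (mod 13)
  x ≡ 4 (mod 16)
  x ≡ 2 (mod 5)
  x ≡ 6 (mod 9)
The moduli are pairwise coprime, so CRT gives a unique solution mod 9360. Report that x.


Product of moduli M = 13 · 16 · 5 · 9 = 9360.
Merge one congruence at a time:
  Start: x ≡ 7 (mod 13).
  Combine with x ≡ 4 (mod 16); new modulus lcm = 208.
    Write x = 7 + 13·t and substitute into x ≡ 4 (mod 16): 13·t ≡ 4 − 7 = -3 (mod 16).
    Reduce coefficients mod 16: 13·t ≡ 13 (mod 16).
    The inverse of 13 mod 16 is 5 (since 13·5 = 65 = 4·16 + 1), so t ≡ 5·13 = 65 ≡ 1 (mod 16).
    Then x = 7 + 13·1 = 20, valid modulo lcm(13, 16) = 208: x ≡ 20 (mod 208).
  Combine with x ≡ 2 (mod 5); new modulus lcm = 1040.
    Write x = 20 + 208·t and substitute into x ≡ 2 (mod 5): 208·t ≡ 2 − 20 = -18 (mod 5).
    Reduce coefficients mod 5: 3·t ≡ 2 (mod 5).
    The inverse of 3 mod 5 is 2 (since 3·2 = 6 = 1·5 + 1), so t ≡ 2·2 = 4 ≡ 4 (mod 5).
    Then x = 20 + 208·4 = 852, valid modulo lcm(208, 5) = 1040: x ≡ 852 (mod 1040).
  Combine with x ≡ 6 (mod 9); new modulus lcm = 9360.
    Write x = 852 + 1040·t and substitute into x ≡ 6 (mod 9): 1040·t ≡ 6 − 852 = -846 (mod 9).
    Reduce coefficients mod 9: 5·t ≡ 0 (mod 9).
    The inverse of 5 mod 9 is 2 (since 5·2 = 10 = 1·9 + 1), so t ≡ 2·0 = 0 ≡ 0 (mod 9).
    Then x = 852 + 1040·0 = 852, valid modulo lcm(1040, 9) = 9360: x ≡ 852 (mod 9360).
Verify against each original: 852 mod 13 = 7, 852 mod 16 = 4, 852 mod 5 = 2, 852 mod 9 = 6.

x ≡ 852 (mod 9360).


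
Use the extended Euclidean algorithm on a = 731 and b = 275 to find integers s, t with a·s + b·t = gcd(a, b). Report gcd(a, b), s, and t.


Euclidean algorithm on (731, 275) — divide until remainder is 0:
  731 = 2 · 275 + 181
  275 = 1 · 181 + 94
  181 = 1 · 94 + 87
  94 = 1 · 87 + 7
  87 = 12 · 7 + 3
  7 = 2 · 3 + 1
  3 = 3 · 1 + 0
gcd(731, 275) = 1.
Track Bezout coefficients alongside the remainders: start with r₀ = 731 = a·1 + b·0 (s = 1, t = 0) and r₁ = 275 = a·0 + b·1 (s = 0, t = 1); each new remainder r_{k+1} = r_{k-1} − q_k·r_k inherits s_{k+1} = s_{k-1} − q_k·s_k, t_{k+1} = t_{k-1} − q_k·t_k, so r_k = a·s_k + b·t_k at every step:
  q = 2: r = 181, s = 1 − 2·0 = 1, t = 0 − 2·1 = -2  (check: 731·1 + 275·(-2) = 181)
  q = 1: r = 94, s = 0 − 1·1 = -1, t = 1 − 1·(-2) = 3  (check: 731·(-1) + 275·3 = 94)
  q = 1: r = 87, s = 1 − 1·(-1) = 2, t = -2 − 1·3 = -5  (check: 731·2 + 275·(-5) = 87)
  q = 1: r = 7, s = -1 − 1·2 = -3, t = 3 − 1·(-5) = 8  (check: 731·(-3) + 275·8 = 7)
  q = 12: r = 3, s = 2 − 12·(-3) = 38, t = -5 − 12·8 = -101  (check: 731·38 + 275·(-101) = 3)
  q = 2: r = 1, s = -3 − 2·38 = -79, t = 8 − 2·(-101) = 210  (check: 731·(-79) + 275·210 = 1)
The row with r = 1 (the gcd) gives the Bezout coefficients s = -79, t = 210.
Result: 731 · (-79) + 275 · (210) = 1.

gcd(731, 275) = 1; s = -79, t = 210 (check: 731·(-79) + 275·210 = 1).


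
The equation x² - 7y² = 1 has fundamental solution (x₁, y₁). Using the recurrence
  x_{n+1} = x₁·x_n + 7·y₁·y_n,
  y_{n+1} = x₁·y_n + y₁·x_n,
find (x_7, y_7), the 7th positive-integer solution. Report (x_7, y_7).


Step 1: Find the fundamental solution (x₁, y₁) of x² - 7y² = 1.
  Expand √7 as a continued fraction. a₀ = ⌊√7⌋ = 2; iterate m_{k+1} = d_k·a_k − m_k, d_{k+1} = (7 − m_{k+1}²)/d_k, a_{k+1} = ⌊(a₀ + m_{k+1})/d_{k+1}⌋ (starting m₀ = 0, d₀ = 1), with convergents p_k = a_k·p_{k-1} + p_{k-2}, q_k = a_k·q_{k-1} + q_{k-2} (p₋₁ = 1, q₋₁ = 0):
  k = 0: a₀ = 2; p₀/q₀ = 2/1; p₀² − 7·q₀² = 4 − 7 = -3.
  k = 1: m = 2, d = 3, a = ⌊(2 + 2)/3⌋ = 1; p/q = (1·2 + 1)/(1·1 + 0) = 3/1; p² − 7·q² = 9 − 7 = 2.
  k = 2: m = 1, d = 2, a = ⌊(2 + 1)/2⌋ = 1; p/q = (1·3 + 2)/(1·1 + 1) = 5/2; p² − 7·q² = 25 − 28 = -3.
  k = 3: m = 1, d = 3, a = ⌊(2 + 1)/3⌋ = 1; p/q = (1·5 + 3)/(1·2 + 1) = 8/3; p² − 7·q² = 64 − 63 = 1.
  The first convergent with p² − 7·q² = 1 gives the fundamental solution (x₁, y₁) = (8, 3).
Step 2: Apply the recurrence (x_{n+1}, y_{n+1}) = (x₁x_n + 7y₁y_n, x₁y_n + y₁x_n) repeatedly.
  From (x_1, y_1) = (8, 3): x_2 = 8·8 + 7·3·3 = 127; y_2 = 8·3 + 3·8 = 48.
  From (x_2, y_2) = (127, 48): x_3 = 8·127 + 7·3·48 = 2024; y_3 = 8·48 + 3·127 = 765.
  From (x_3, y_3) = (2024, 765): x_4 = 8·2024 + 7·3·765 = 32257; y_4 = 8·765 + 3·2024 = 12192.
  From (x_4, y_4) = (32257, 12192): x_5 = 8·32257 + 7·3·12192 = 514088; y_5 = 8·12192 + 3·32257 = 194307.
  From (x_5, y_5) = (514088, 194307): x_6 = 8·514088 + 7·3·194307 = 8193151; y_6 = 8·194307 + 3·514088 = 3096720.
  From (x_6, y_6) = (8193151, 3096720): x_7 = 8·8193151 + 7·3·3096720 = 130576328; y_7 = 8·3096720 + 3·8193151 = 49353213.
Step 3: Verify x_7² - 7·y_7² = 17050177433963584 - 17050177433963583 = 1 (should be 1). ✓

(x_1, y_1) = (8, 3); (x_7, y_7) = (130576328, 49353213).


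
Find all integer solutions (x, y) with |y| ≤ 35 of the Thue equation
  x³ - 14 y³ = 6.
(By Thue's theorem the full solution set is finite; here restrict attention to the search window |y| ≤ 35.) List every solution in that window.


The equation is x³ - 14y³ = 6. For fixed y, x³ = 14·y³ + 6, so a solution requires the RHS to be a perfect cube.
Strategy: iterate y from -35 to 35, compute RHS = 14·y³ + 6, and check whether it is a (positive or negative) perfect cube.
Check small values of y:
  y = 0: RHS = 6 is not a perfect cube.
  y = 1: RHS = 20 is not a perfect cube.
  y = -1: RHS = -8 = (-2)³ ⇒ x = -2 works.
  y = 2: RHS = 118 is not a perfect cube.
  y = -2: RHS = -106 is not a perfect cube.
  y = 3: RHS = 384 is not a perfect cube.
  y = -3: RHS = -372 is not a perfect cube.
Continuing the search up to |y| = 35 finds no further solutions beyond those listed.
Collected solutions: (-2, -1).

Solutions (with |y| ≤ 35): (-2, -1).


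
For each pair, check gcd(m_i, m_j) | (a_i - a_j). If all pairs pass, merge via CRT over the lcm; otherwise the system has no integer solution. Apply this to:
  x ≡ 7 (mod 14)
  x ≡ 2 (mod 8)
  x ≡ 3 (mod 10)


Moduli 14, 8, 10 are not pairwise coprime, so CRT works modulo lcm(m_i) when all pairwise compatibility conditions hold.
Pairwise compatibility: gcd(m_i, m_j) must divide a_i - a_j for every pair.
Merge one congruence at a time:
  Start: x ≡ 7 (mod 14).
  Combine with x ≡ 2 (mod 8): gcd(14, 8) = 2, and 2 - 7 = -5 is NOT divisible by 2.
    ⇒ system is inconsistent (no integer solution).

No solution (the system is inconsistent).


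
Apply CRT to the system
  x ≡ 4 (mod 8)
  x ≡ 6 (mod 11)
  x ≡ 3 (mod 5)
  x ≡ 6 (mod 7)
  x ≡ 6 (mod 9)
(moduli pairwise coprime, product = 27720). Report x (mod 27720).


Product of moduli M = 8 · 11 · 5 · 7 · 9 = 27720.
Merge one congruence at a time:
  Start: x ≡ 4 (mod 8).
  Combine with x ≡ 6 (mod 11); new modulus lcm = 88.
    Write x = 4 + 8·t and substitute into x ≡ 6 (mod 11): 8·t ≡ 6 − 4 = 2 (mod 11).
    The inverse of 8 mod 11 is 7 (since 8·7 = 56 = 5·11 + 1), so t ≡ 7·2 = 14 ≡ 3 (mod 11).
    Then x = 4 + 8·3 = 28, valid modulo lcm(8, 11) = 88: x ≡ 28 (mod 88).
  Combine with x ≡ 3 (mod 5); new modulus lcm = 440.
    Write x = 28 + 88·t and substitute into x ≡ 3 (mod 5): 88·t ≡ 3 − 28 = -25 (mod 5).
    Reduce coefficients mod 5: 3·t ≡ 0 (mod 5).
    The inverse of 3 mod 5 is 2 (since 3·2 = 6 = 1·5 + 1), so t ≡ 2·0 = 0 ≡ 0 (mod 5).
    Then x = 28 + 88·0 = 28, valid modulo lcm(88, 5) = 440: x ≡ 28 (mod 440).
  Combine with x ≡ 6 (mod 7); new modulus lcm = 3080.
    Write x = 28 + 440·t and substitute into x ≡ 6 (mod 7): 440·t ≡ 6 − 28 = -22 (mod 7).
    Reduce coefficients mod 7: 6·t ≡ 6 (mod 7).
    The inverse of 6 mod 7 is 6 (since 6·6 = 36 = 5·7 + 1), so t ≡ 6·6 = 36 ≡ 1 (mod 7).
    Then x = 28 + 440·1 = 468, valid modulo lcm(440, 7) = 3080: x ≡ 468 (mod 3080).
  Combine with x ≡ 6 (mod 9); new modulus lcm = 27720.
    Write x = 468 + 3080·t and substitute into x ≡ 6 (mod 9): 3080·t ≡ 6 − 468 = -462 (mod 9).
    Reduce coefficients mod 9: 2·t ≡ 6 (mod 9).
    The inverse of 2 mod 9 is 5 (since 2·5 = 10 = 1·9 + 1), so t ≡ 5·6 = 30 ≡ 3 (mod 9).
    Then x = 468 + 3080·3 = 9708, valid modulo lcm(3080, 9) = 27720: x ≡ 9708 (mod 27720).
Verify against each original: 9708 mod 8 = 4, 9708 mod 11 = 6, 9708 mod 5 = 3, 9708 mod 7 = 6, 9708 mod 9 = 6.

x ≡ 9708 (mod 27720).
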